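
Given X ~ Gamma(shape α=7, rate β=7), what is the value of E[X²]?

Using the identity E[X²] = Var(X) + (E[X])²:
E[X] = 1
Var(X) = \frac{1}{7}
E[X²] = \frac{1}{7} + (1)²
= \frac{8}{7}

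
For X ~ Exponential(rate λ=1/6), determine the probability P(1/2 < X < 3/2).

P(1/2 < X < 3/2) = ∫_{1/2}^{3/2} f(x) dx
where f(x) = \frac{e^{- \frac{x}{6}}}{6}
= - \frac{1}{e^{\frac{1}{4}}} + e^{- \frac{1}{12}}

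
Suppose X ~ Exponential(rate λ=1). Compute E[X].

For X ~ Exponential(rate λ=1), the expected value is:
E[X] = 1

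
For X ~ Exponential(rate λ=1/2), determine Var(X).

For X ~ Exponential(rate λ=1/2):
Var(X) = 4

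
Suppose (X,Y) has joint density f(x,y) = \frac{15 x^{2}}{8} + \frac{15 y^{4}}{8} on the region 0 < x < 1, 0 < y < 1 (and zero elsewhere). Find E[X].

E[X] = ∫_0^1 ∫_0^1 x × f(x,y) dy dx
= ∫_0^1 ∫_0^1 x × (\frac{15 x^{2}}{8} + \frac{15 y^{4}}{8}) dy dx
= \frac{21}{32}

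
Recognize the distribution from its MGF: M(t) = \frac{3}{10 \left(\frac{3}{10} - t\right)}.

The MGF M(t) = \frac{3}{10 \left(\frac{3}{10} - t\right)} is the standard form for the Exponential distribution.
Comparing with the known MGF formula identifies: Exponential(rate λ=3/10)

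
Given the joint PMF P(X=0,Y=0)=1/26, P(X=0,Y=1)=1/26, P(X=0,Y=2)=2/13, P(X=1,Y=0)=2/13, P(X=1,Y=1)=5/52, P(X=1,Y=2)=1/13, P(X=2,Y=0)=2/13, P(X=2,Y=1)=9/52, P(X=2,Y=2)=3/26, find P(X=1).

P(X=1) = P(X=1,Y=0) + P(X=1,Y=1) + P(X=1,Y=2)
= 2/13 + 5/52 + 1/13
= 17/52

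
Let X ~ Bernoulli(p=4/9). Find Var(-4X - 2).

For X ~ Bernoulli(p=4/9):
Var(X) = \frac{20}{81}
Var(-4X - 2) = (-4)² × Var(X) = 16 × \frac{20}{81} = \frac{320}{81}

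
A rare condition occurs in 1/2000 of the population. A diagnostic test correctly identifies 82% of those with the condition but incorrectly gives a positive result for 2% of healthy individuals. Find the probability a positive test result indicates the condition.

Let D = the rare event, + = positive/flagged.
P(D) = 1/2000
P(+|D) = 82/100 = 41/50
P(+|D') = 2/100 = 1/50
P(+) = P(+|D)P(D) + P(+|D')P(D')
     = \frac{41}{50} × \frac{1}{2000} + \frac{1}{50} × \frac{1999}{2000}
     = \frac{51}{2500}
P(D|+) = P(+|D)P(D)/P(+) = \frac{41}{2040}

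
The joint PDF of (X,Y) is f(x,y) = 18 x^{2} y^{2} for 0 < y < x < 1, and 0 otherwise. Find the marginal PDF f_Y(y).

f_Y(y) = ∫_y^1 18 x^{2} y^{2} dx = 6 y^{2} \left(1 - y^{3}\right)
for 0 < y < 1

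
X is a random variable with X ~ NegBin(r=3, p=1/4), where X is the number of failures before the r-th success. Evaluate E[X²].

Using the identity E[X²] = Var(X) + (E[X])²:
E[X] = 9
Var(X) = 36
E[X²] = 36 + (9)²
= 117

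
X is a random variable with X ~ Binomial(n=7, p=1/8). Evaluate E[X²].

Using the identity E[X²] = Var(X) + (E[X])²:
E[X] = \frac{7}{8}
Var(X) = \frac{49}{64}
E[X²] = \frac{49}{64} + (\frac{7}{8})²
= \frac{49}{32}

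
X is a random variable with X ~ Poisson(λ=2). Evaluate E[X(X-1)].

E[X(X-1)] = E[X² - X] = E[X²] - E[X]
E[X] = 2
E[X²] = Var(X) + (E[X])² = 2 + (2)² = 6
E[X(X-1)] = 6 - 2 = 4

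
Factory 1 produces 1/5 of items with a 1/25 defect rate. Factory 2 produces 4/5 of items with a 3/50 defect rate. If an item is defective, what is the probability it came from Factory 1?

Using Bayes' theorem:
P(F1) = 1/5, P(D|F1) = 1/25
P(F2) = 4/5, P(D|F2) = 3/50
P(D) = P(D|F1)P(F1) + P(D|F2)P(F2)
     = \frac{7}{125}
P(F1|D) = P(D|F1)P(F1) / P(D)
= \frac{1}{7}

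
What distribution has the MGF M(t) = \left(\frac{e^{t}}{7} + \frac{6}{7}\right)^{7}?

The MGF M(t) = \left(\frac{e^{t}}{7} + \frac{6}{7}\right)^{7} is the standard form for the Binomial distribution.
Comparing with the known MGF formula identifies: Binomial(n=7, p=1/7)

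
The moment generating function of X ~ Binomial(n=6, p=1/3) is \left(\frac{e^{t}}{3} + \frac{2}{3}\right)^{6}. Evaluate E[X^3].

To find E[X^3], compute M^(3)(0):
M^(1)(t) = 2 \left(\frac{e^{t}}{3} + \frac{2}{3}\right)^{5} e^{t}
M^(2)(t) = 2 \left(\frac{e^{t}}{3} + \frac{2}{3}\right)^{5} e^{t} + \frac{10 \left(\frac{e^{t}}{3} + \frac{2}{3}\right)^{4} e^{2 t}}{3}
M^(3)(t) = 2 \left(\frac{e^{t}}{3} + \frac{2}{3}\right)^{5} e^{t} + 10 \left(\frac{e^{t}}{3} + \frac{2}{3}\right)^{4} e^{2 t} + \frac{40 \left(\frac{e^{t}}{3} + \frac{2}{3}\right)^{3} e^{3 t}}{9}
M^(3)(0) = \frac{148}{9}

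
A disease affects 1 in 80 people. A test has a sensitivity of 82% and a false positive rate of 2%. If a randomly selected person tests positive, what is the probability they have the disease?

Let D = the rare event, + = positive/flagged.
P(D) = 1/80
P(+|D) = 82/100 = 41/50
P(+|D') = 2/100 = 1/50
P(+) = P(+|D)P(D) + P(+|D')P(D')
     = \frac{41}{50} × \frac{1}{80} + \frac{1}{50} × \frac{79}{80}
     = \frac{3}{100}
P(D|+) = P(+|D)P(D)/P(+) = \frac{41}{120}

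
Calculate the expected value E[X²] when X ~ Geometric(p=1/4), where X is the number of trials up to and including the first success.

Using the identity E[X²] = Var(X) + (E[X])²:
E[X] = 4
Var(X) = 12
E[X²] = 12 + (4)²
= 28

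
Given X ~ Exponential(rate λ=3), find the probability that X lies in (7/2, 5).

P(7/2 < X < 5) = ∫_{7/2}^{5} f(x) dx
where f(x) = 3 e^{- 3 x}
= - \frac{1}{e^{15}} + e^{- \frac{21}{2}}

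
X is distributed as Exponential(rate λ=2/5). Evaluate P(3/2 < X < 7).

P(3/2 < X < 7) = ∫_{3/2}^{7} f(x) dx
where f(x) = \frac{2 e^{- \frac{2 x}{5}}}{5}
= - \frac{1 - e^{\frac{11}{5}}}{e^{\frac{14}{5}}}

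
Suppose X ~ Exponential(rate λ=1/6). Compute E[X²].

Using the identity E[X²] = Var(X) + (E[X])²:
E[X] = 6
Var(X) = 36
E[X²] = 36 + (6)²
= 72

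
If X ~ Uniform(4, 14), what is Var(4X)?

For X ~ Uniform(4, 14):
Var(X) = \frac{25}{3}
Var(4X) = (4)² × Var(X) = 16 × \frac{25}{3} = \frac{400}{3}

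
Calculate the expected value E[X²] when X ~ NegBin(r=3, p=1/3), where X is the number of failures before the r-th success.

Using the identity E[X²] = Var(X) + (E[X])²:
E[X] = 6
Var(X) = 18
E[X²] = 18 + (6)²
= 54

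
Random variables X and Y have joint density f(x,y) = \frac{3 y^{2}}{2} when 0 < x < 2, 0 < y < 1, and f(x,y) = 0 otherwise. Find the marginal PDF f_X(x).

f_X(x) = ∫_0^1 f(x,y) dy
= ∫_0^1 \frac{3 y^{2}}{2} dy
= \frac{1}{2} for 0 < x < 2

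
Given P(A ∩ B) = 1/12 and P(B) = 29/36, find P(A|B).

P(A|B) = P(A ∩ B) / P(B)
= (1/12) / (29/36)
= 3/29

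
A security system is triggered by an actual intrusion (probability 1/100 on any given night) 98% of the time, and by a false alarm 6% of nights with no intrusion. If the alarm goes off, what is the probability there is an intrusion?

Let D = the rare event, + = positive/flagged.
P(D) = 1/100
P(+|D) = 98/100 = 49/50
P(+|D') = 6/100 = 3/50
P(+) = P(+|D)P(D) + P(+|D')P(D')
     = \frac{49}{50} × \frac{1}{100} + \frac{3}{50} × \frac{99}{100}
     = \frac{173}{2500}
P(D|+) = P(+|D)P(D)/P(+) = \frac{49}{346}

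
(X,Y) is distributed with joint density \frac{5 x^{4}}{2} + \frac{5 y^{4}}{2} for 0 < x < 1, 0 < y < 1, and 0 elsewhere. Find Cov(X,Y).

E[XY] = ∫∫ xy × f(x,y) dx dy = \frac{5}{12}
E[X] = \frac{2}{3}
E[Y] = \frac{2}{3}
Cov(X,Y) = E[XY] - E[X]E[Y] = - \frac{1}{36}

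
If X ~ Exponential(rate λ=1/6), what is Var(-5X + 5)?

For X ~ Exponential(rate λ=1/6):
Var(X) = 36
Var(-5X + 5) = (-5)² × Var(X) = 25 × 36 = 900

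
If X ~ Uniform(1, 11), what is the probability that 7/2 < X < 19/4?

P(7/2 < X < 19/4) = ∫_{7/2}^{19/4} f(x) dx
where f(x) = \frac{1}{10}
= \frac{1}{8}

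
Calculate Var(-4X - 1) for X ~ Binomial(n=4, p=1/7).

For X ~ Binomial(n=4, p=1/7):
Var(X) = \frac{24}{49}
Var(-4X - 1) = (-4)² × Var(X) = 16 × \frac{24}{49} = \frac{384}{49}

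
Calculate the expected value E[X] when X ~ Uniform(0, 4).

For X ~ Uniform(0, 4), the expected value is:
E[X] = 2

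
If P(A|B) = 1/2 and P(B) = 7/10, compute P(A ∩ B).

By definition, P(A|B) = P(A ∩ B) / P(B)
So P(A ∩ B) = P(A|B) × P(B)
= 1/2 × 7/10
= 7/20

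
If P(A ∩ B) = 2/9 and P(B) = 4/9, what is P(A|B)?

P(A|B) = P(A ∩ B) / P(B)
= (2/9) / (4/9)
= 1/2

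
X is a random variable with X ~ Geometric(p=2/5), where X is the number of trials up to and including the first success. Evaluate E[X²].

Using the identity E[X²] = Var(X) + (E[X])²:
E[X] = \frac{5}{2}
Var(X) = \frac{15}{4}
E[X²] = \frac{15}{4} + (\frac{5}{2})²
= 10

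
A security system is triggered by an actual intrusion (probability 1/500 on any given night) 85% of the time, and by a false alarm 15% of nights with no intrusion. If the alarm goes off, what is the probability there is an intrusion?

Let D = the rare event, + = positive/flagged.
P(D) = 1/500
P(+|D) = 85/100 = 17/20
P(+|D') = 15/100 = 3/20
P(+) = P(+|D)P(D) + P(+|D')P(D')
     = \frac{17}{20} × \frac{1}{500} + \frac{3}{20} × \frac{499}{500}
     = \frac{757}{5000}
P(D|+) = P(+|D)P(D)/P(+) = \frac{17}{1514}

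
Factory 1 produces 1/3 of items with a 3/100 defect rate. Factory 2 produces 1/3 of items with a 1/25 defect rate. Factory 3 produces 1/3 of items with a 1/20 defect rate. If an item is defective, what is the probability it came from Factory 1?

Using Bayes' theorem:
P(F1) = 1/3, P(D|F1) = 3/100
P(F2) = 1/3, P(D|F2) = 1/25
P(F3) = 1/3, P(D|F3) = 1/20
P(D) = P(D|F1)P(F1) + P(D|F2)P(F2) + P(D|F3)P(F3)
     = \frac{1}{25}
P(F1|D) = P(D|F1)P(F1) / P(D)
= \frac{1}{4}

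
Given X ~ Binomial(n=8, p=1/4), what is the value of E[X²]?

Using the identity E[X²] = Var(X) + (E[X])²:
E[X] = 2
Var(X) = \frac{3}{2}
E[X²] = \frac{3}{2} + (2)²
= \frac{11}{2}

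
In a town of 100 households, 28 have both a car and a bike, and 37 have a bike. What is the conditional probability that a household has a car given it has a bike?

P(A ∩ B) = 28/100 = 7/25
P(B) = 37/100
P(A|B) = P(A ∩ B) / P(B) = (7/25) / (37/100) = 28/37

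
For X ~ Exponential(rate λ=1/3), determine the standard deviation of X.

For X ~ Exponential(rate λ=1/3):
Var(X) = 9
SD(X) = √(Var(X)) = √(9) = 3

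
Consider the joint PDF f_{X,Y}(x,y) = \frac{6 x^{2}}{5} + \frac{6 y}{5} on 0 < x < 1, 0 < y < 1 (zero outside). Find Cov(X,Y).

E[XY] = ∫∫ xy × f(x,y) dx dy = \frac{7}{20}
E[X] = \frac{3}{5}
E[Y] = \frac{3}{5}
Cov(X,Y) = E[XY] - E[X]E[Y] = - \frac{1}{100}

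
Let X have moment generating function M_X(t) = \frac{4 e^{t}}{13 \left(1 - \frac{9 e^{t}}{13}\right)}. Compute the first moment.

To find E[X], compute M^(1)(0):
M^(1)(t) = \frac{4 e^{t}}{13 \left(1 - \frac{9 e^{t}}{13}\right)} + \frac{36 e^{2 t}}{169 \left(1 - \frac{9 e^{t}}{13}\right)^{2}}
M^(1)(0) = \frac{13}{4}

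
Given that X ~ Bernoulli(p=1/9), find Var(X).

For X ~ Bernoulli(p=1/9):
Var(X) = \frac{8}{81}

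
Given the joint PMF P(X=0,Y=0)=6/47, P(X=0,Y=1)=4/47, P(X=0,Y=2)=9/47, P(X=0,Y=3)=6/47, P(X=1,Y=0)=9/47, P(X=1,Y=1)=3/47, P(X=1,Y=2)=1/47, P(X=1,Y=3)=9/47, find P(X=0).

P(X=0) = P(X=0,Y=0) + P(X=0,Y=1) + P(X=0,Y=2) + P(X=0,Y=3)
= 6/47 + 4/47 + 9/47 + 6/47
= 25/47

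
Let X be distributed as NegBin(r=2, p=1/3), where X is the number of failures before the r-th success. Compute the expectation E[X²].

Using the identity E[X²] = Var(X) + (E[X])²:
E[X] = 4
Var(X) = 12
E[X²] = 12 + (4)²
= 28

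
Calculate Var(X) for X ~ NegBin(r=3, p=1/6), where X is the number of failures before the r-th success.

For X ~ NegBin(r=3, p=1/6), where X is the number of failures before the r-th success:
Var(X) = 90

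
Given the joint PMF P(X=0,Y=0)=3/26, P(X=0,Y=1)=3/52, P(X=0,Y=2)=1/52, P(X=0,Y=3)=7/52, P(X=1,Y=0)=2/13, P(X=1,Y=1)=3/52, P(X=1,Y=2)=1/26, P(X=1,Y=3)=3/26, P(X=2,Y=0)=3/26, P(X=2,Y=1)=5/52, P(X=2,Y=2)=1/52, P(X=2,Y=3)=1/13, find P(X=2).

P(X=2) = P(X=2,Y=0) + P(X=2,Y=1) + P(X=2,Y=2) + P(X=2,Y=3)
= 3/26 + 5/52 + 1/52 + 1/13
= 4/13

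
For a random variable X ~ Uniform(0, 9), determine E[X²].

Using the identity E[X²] = Var(X) + (E[X])²:
E[X] = \frac{9}{2}
Var(X) = \frac{27}{4}
E[X²] = \frac{27}{4} + (\frac{9}{2})²
= 27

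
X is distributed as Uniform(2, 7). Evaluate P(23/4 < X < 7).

P(23/4 < X < 7) = ∫_{23/4}^{7} f(x) dx
where f(x) = \frac{1}{5}
= \frac{1}{4}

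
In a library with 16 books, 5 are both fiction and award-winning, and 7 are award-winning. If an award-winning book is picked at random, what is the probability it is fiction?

P(A ∩ B) = 5/16
P(B) = 7/16
P(A|B) = P(A ∩ B) / P(B) = (5/16) / (7/16) = 5/7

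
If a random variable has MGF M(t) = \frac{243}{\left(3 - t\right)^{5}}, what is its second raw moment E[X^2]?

To find E[X^2], compute M^(2)(0):
M^(1)(t) = \frac{1215}{\left(3 - t\right)^{6}}
M^(2)(t) = \frac{7290}{\left(3 - t\right)^{7}}
M^(2)(0) = \frac{10}{3}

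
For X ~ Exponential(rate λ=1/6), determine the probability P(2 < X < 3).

P(2 < X < 3) = ∫_{2}^{3} f(x) dx
where f(x) = \frac{e^{- \frac{x}{6}}}{6}
= - \frac{1}{e^{\frac{1}{2}}} + e^{- \frac{1}{3}}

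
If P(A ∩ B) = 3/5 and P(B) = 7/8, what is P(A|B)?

P(A|B) = P(A ∩ B) / P(B)
= (3/5) / (7/8)
= 24/35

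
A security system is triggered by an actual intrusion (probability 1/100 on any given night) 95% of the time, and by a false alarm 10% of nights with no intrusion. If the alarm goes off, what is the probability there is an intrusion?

Let D = the rare event, + = positive/flagged.
P(D) = 1/100
P(+|D) = 95/100 = 19/20
P(+|D') = 10/100 = 1/10
P(+) = P(+|D)P(D) + P(+|D')P(D')
     = \frac{19}{20} × \frac{1}{100} + \frac{1}{10} × \frac{99}{100}
     = \frac{217}{2000}
P(D|+) = P(+|D)P(D)/P(+) = \frac{19}{217}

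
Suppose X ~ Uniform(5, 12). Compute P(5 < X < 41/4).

P(5 < X < 41/4) = ∫_{5}^{41/4} f(x) dx
where f(x) = \frac{1}{7}
= \frac{3}{4}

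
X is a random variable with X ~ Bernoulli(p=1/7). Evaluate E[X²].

Using the identity E[X²] = Var(X) + (E[X])²:
E[X] = \frac{1}{7}
Var(X) = \frac{6}{49}
E[X²] = \frac{6}{49} + (\frac{1}{7})²
= \frac{1}{7}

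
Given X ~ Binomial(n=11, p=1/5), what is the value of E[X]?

For X ~ Binomial(n=11, p=1/5), the expected value is:
E[X] = \frac{11}{5}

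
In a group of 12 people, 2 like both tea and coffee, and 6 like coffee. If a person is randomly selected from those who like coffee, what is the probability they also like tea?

P(A ∩ B) = 2/12 = 1/6
P(B) = 6/12 = 1/2
P(A|B) = P(A ∩ B) / P(B) = (1/6) / (1/2) = 1/3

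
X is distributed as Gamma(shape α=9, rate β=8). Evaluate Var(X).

For X ~ Gamma(shape α=9, rate β=8):
Var(X) = \frac{9}{64}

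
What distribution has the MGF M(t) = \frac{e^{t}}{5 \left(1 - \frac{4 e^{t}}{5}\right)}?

The MGF M(t) = \frac{e^{t}}{5 \left(1 - \frac{4 e^{t}}{5}\right)} is the standard form for the Geometric distribution.
Comparing with the known MGF formula identifies: Geometric(p=1/5), X = trial number of first success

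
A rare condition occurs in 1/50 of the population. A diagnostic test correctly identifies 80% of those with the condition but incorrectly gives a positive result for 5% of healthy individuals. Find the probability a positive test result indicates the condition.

Let D = the rare event, + = positive/flagged.
P(D) = 1/50
P(+|D) = 80/100 = 4/5
P(+|D') = 5/100 = 1/20
P(+) = P(+|D)P(D) + P(+|D')P(D')
     = \frac{4}{5} × \frac{1}{50} + \frac{1}{20} × \frac{49}{50}
     = \frac{13}{200}
P(D|+) = P(+|D)P(D)/P(+) = \frac{16}{65}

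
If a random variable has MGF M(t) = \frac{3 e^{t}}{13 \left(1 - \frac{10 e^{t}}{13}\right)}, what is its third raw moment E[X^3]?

To find E[X^3], compute M^(3)(0):
M^(1)(t) = \frac{3 e^{t}}{13 \left(1 - \frac{10 e^{t}}{13}\right)} + \frac{30 e^{2 t}}{169 \left(1 - \frac{10 e^{t}}{13}\right)^{2}}
M^(2)(t) = \frac{3 e^{t}}{13 \left(1 - \frac{10 e^{t}}{13}\right)} + \frac{90 e^{2 t}}{169 \left(1 - \frac{10 e^{t}}{13}\right)^{2}} + \frac{600 e^{3 t}}{2197 \left(1 - \frac{10 e^{t}}{13}\right)^{3}}
M^(3)(t) = \frac{3 e^{t}}{13 \left(1 - \frac{10 e^{t}}{13}\right)} + \frac{210 e^{2 t}}{169 \left(1 - \frac{10 e^{t}}{13}\right)^{2}} + \frac{3600 e^{3 t}}{2197 \left(1 - \frac{10 e^{t}}{13}\right)^{3}} + \frac{18000 e^{4 t}}{28561 \left(1 - \frac{10 e^{t}}{13}\right)^{4}}
M^(3)(0) = \frac{3419}{9}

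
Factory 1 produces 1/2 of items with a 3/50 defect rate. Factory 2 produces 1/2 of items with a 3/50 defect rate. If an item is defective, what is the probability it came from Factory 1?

Using Bayes' theorem:
P(F1) = 1/2, P(D|F1) = 3/50
P(F2) = 1/2, P(D|F2) = 3/50
P(D) = P(D|F1)P(F1) + P(D|F2)P(F2)
     = \frac{3}{50}
P(F1|D) = P(D|F1)P(F1) / P(D)
= \frac{1}{2}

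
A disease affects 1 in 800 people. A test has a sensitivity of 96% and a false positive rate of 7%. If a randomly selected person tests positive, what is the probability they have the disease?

Let D = the rare event, + = positive/flagged.
P(D) = 1/800
P(+|D) = 96/100 = 24/25
P(+|D') = 7/100
P(+) = P(+|D)P(D) + P(+|D')P(D')
     = \frac{24}{25} × \frac{1}{800} + \frac{7}{100} × \frac{799}{800}
     = \frac{5689}{80000}
P(D|+) = P(+|D)P(D)/P(+) = \frac{96}{5689}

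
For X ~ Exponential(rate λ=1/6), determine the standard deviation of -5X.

For X ~ Exponential(rate λ=1/6):
Var(X) = 36
SD(X) = √(Var(X)) = √(36) = 6
SD(-5X) = |-5| × SD(X) = 5 × 6 = 30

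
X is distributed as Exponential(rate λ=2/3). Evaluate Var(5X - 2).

For X ~ Exponential(rate λ=2/3):
Var(X) = \frac{9}{4}
Var(5X - 2) = (5)² × Var(X) = 25 × \frac{9}{4} = \frac{225}{4}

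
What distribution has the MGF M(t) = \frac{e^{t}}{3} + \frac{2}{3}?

The MGF M(t) = \frac{e^{t}}{3} + \frac{2}{3} is the standard form for the Bernoulli distribution.
Comparing with the known MGF formula identifies: Bernoulli(p=1/3)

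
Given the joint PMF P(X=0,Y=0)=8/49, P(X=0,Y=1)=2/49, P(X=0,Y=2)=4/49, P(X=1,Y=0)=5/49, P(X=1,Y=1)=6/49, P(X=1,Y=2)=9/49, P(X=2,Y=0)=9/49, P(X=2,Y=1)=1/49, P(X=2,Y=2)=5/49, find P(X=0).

P(X=0) = P(X=0,Y=0) + P(X=0,Y=1) + P(X=0,Y=2)
= 8/49 + 2/49 + 4/49
= 2/7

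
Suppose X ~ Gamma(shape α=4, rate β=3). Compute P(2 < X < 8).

P(2 < X < 8) = ∫_{2}^{8} f(x) dx
where f(x) = \frac{27 x^{3} e^{- 3 x}}{2}
= \frac{-2617 + 61 e^{18}}{e^{24}}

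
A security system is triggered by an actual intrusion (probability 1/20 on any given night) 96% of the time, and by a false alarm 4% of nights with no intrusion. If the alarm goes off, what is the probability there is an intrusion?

Let D = the rare event, + = positive/flagged.
P(D) = 1/20
P(+|D) = 96/100 = 24/25
P(+|D') = 4/100 = 1/25
P(+) = P(+|D)P(D) + P(+|D')P(D')
     = \frac{24}{25} × \frac{1}{20} + \frac{1}{25} × \frac{19}{20}
     = \frac{43}{500}
P(D|+) = P(+|D)P(D)/P(+) = \frac{24}{43}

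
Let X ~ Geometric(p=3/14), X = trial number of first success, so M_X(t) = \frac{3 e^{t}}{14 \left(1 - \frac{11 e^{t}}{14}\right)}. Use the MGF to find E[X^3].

To find E[X^3], compute M^(3)(0):
M^(1)(t) = \frac{3 e^{t}}{14 \left(1 - \frac{11 e^{t}}{14}\right)} + \frac{33 e^{2 t}}{196 \left(1 - \frac{11 e^{t}}{14}\right)^{2}}
M^(2)(t) = \frac{3 e^{t}}{14 \left(1 - \frac{11 e^{t}}{14}\right)} + \frac{99 e^{2 t}}{196 \left(1 - \frac{11 e^{t}}{14}\right)^{2}} + \frac{363 e^{3 t}}{1372 \left(1 - \frac{11 e^{t}}{14}\right)^{3}}
M^(3)(t) = \frac{3 e^{t}}{14 \left(1 - \frac{11 e^{t}}{14}\right)} + \frac{33 e^{2 t}}{28 \left(1 - \frac{11 e^{t}}{14}\right)^{2}} + \frac{1089 e^{3 t}}{686 \left(1 - \frac{11 e^{t}}{14}\right)^{3}} + \frac{11979 e^{4 t}}{19208 \left(1 - \frac{11 e^{t}}{14}\right)^{4}}
M^(3)(0) = \frac{4354}{9}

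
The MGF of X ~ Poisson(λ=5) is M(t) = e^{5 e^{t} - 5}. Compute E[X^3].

To find E[X^3], compute M^(3)(0):
M^(1)(t) = 5 e^{t} e^{5 e^{t} - 5}
M^(2)(t) = 25 e^{2 t} e^{5 e^{t} - 5} + 5 e^{t} e^{5 e^{t} - 5}
M^(3)(t) = 125 e^{3 t} e^{5 e^{t} - 5} + 75 e^{2 t} e^{5 e^{t} - 5} + 5 e^{t} e^{5 e^{t} - 5}
M^(3)(0) = 205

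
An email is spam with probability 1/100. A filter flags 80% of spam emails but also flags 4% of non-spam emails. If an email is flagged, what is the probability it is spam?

Let D = the rare event, + = positive/flagged.
P(D) = 1/100
P(+|D) = 80/100 = 4/5
P(+|D') = 4/100 = 1/25
P(+) = P(+|D)P(D) + P(+|D')P(D')
     = \frac{4}{5} × \frac{1}{100} + \frac{1}{25} × \frac{99}{100}
     = \frac{119}{2500}
P(D|+) = P(+|D)P(D)/P(+) = \frac{20}{119}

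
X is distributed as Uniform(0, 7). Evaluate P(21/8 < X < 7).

P(21/8 < X < 7) = ∫_{21/8}^{7} f(x) dx
where f(x) = \frac{1}{7}
= \frac{5}{8}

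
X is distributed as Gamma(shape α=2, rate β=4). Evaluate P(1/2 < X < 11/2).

P(1/2 < X < 11/2) = ∫_{1/2}^{11/2} f(x) dx
where f(x) = 16 x e^{- 4 x}
= \frac{-23 + 3 e^{20}}{e^{22}}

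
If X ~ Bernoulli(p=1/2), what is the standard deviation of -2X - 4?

For X ~ Bernoulli(p=1/2):
Var(X) = \frac{1}{4}
SD(X) = √(Var(X)) = √(\frac{1}{4}) = \frac{1}{2}
SD(-2X - 4) = |-2| × SD(X) = 2 × \frac{1}{2} = 1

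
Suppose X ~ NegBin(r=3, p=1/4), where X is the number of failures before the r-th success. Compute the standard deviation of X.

For X ~ NegBin(r=3, p=1/4), where X is the number of failures before the r-th success:
Var(X) = 36
SD(X) = √(Var(X)) = √(36) = 6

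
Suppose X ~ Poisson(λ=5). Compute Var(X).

For X ~ Poisson(λ=5):
Var(X) = 5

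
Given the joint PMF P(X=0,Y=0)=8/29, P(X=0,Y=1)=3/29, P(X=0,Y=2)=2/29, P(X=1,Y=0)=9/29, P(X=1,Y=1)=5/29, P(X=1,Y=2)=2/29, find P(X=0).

P(X=0) = P(X=0,Y=0) + P(X=0,Y=1) + P(X=0,Y=2)
= 8/29 + 3/29 + 2/29
= 13/29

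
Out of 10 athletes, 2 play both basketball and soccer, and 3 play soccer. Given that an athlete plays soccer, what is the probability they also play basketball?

P(A ∩ B) = 2/10 = 1/5
P(B) = 3/10
P(A|B) = P(A ∩ B) / P(B) = (1/5) / (3/10) = 2/3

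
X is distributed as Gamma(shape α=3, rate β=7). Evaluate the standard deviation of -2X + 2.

For X ~ Gamma(shape α=3, rate β=7):
Var(X) = \frac{3}{49}
SD(X) = √(Var(X)) = √(\frac{3}{49}) = \frac{\sqrt{3}}{7}
SD(-2X + 2) = |-2| × SD(X) = 2 × \frac{\sqrt{3}}{7} = \frac{2 \sqrt{3}}{7}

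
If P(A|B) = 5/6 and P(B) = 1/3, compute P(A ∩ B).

By definition, P(A|B) = P(A ∩ B) / P(B)
So P(A ∩ B) = P(A|B) × P(B)
= 5/6 × 1/3
= 5/18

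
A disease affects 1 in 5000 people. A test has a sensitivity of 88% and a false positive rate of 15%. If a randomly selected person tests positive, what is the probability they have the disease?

Let D = the rare event, + = positive/flagged.
P(D) = 1/5000
P(+|D) = 88/100 = 22/25
P(+|D') = 15/100 = 3/20
P(+) = P(+|D)P(D) + P(+|D')P(D')
     = \frac{22}{25} × \frac{1}{5000} + \frac{3}{20} × \frac{4999}{5000}
     = \frac{75073}{500000}
P(D|+) = P(+|D)P(D)/P(+) = \frac{88}{75073}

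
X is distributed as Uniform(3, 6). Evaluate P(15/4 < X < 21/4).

P(15/4 < X < 21/4) = ∫_{15/4}^{21/4} f(x) dx
where f(x) = \frac{1}{3}
= \frac{1}{2}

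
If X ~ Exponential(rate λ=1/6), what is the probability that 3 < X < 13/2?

P(3 < X < 13/2) = ∫_{3}^{13/2} f(x) dx
where f(x) = \frac{e^{- \frac{x}{6}}}{6}
= - \frac{1}{e^{\frac{13}{12}}} + e^{- \frac{1}{2}}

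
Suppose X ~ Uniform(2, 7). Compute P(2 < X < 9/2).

P(2 < X < 9/2) = ∫_{2}^{9/2} f(x) dx
where f(x) = \frac{1}{5}
= \frac{1}{2}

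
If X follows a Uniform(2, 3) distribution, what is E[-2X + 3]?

For X ~ Uniform(2, 3):
E[X] = \frac{5}{2}
E[-2X + 3] = -2 × E[X] + 3 = -2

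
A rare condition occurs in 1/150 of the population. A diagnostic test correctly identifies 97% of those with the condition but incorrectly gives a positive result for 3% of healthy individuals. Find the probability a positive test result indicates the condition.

Let D = the rare event, + = positive/flagged.
P(D) = 1/150
P(+|D) = 97/100
P(+|D') = 3/100
P(+) = P(+|D)P(D) + P(+|D')P(D')
     = \frac{97}{100} × \frac{1}{150} + \frac{3}{100} × \frac{149}{150}
     = \frac{68}{1875}
P(D|+) = P(+|D)P(D)/P(+) = \frac{97}{544}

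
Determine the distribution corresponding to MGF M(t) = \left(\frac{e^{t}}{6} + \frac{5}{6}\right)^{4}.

The MGF M(t) = \left(\frac{e^{t}}{6} + \frac{5}{6}\right)^{4} is the standard form for the Binomial distribution.
Comparing with the known MGF formula identifies: Binomial(n=4, p=1/6)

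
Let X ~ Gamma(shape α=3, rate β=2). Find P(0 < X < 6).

P(0 < X < 6) = ∫_{0}^{6} f(x) dx
where f(x) = 4 x^{2} e^{- 2 x}
= 1 - \frac{85}{e^{12}}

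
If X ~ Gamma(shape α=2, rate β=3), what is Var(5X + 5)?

For X ~ Gamma(shape α=2, rate β=3):
Var(X) = \frac{2}{9}
Var(5X + 5) = (5)² × Var(X) = 25 × \frac{2}{9} = \frac{50}{9}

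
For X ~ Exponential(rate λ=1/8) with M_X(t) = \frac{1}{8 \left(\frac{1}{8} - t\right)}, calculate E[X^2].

To find E[X^2], compute M^(2)(0):
M^(1)(t) = \frac{1}{8 \left(\frac{1}{8} - t\right)^{2}}
M^(2)(t) = \frac{1}{4 \left(\frac{1}{8} - t\right)^{3}}
M^(2)(0) = 128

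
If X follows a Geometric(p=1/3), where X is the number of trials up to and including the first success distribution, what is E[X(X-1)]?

E[X(X-1)] = E[X² - X] = E[X²] - E[X]
E[X] = 3
E[X²] = Var(X) + (E[X])² = 6 + (3)² = 15
E[X(X-1)] = 15 - 3 = 12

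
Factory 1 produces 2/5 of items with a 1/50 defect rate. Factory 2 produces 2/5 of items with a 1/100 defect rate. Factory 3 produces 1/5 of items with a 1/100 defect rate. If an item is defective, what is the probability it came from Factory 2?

Using Bayes' theorem:
P(F1) = 2/5, P(D|F1) = 1/50
P(F2) = 2/5, P(D|F2) = 1/100
P(F3) = 1/5, P(D|F3) = 1/100
P(D) = P(D|F1)P(F1) + P(D|F2)P(F2) + P(D|F3)P(F3)
     = \frac{7}{500}
P(F2|D) = P(D|F2)P(F2) / P(D)
= \frac{2}{7}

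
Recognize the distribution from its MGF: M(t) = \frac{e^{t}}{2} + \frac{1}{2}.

The MGF M(t) = \frac{e^{t}}{2} + \frac{1}{2} is the standard form for the Bernoulli distribution.
Comparing with the known MGF formula identifies: Bernoulli(p=1/2)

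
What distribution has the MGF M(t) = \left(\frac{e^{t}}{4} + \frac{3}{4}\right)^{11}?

The MGF M(t) = \left(\frac{e^{t}}{4} + \frac{3}{4}\right)^{11} is the standard form for the Binomial distribution.
Comparing with the known MGF formula identifies: Binomial(n=11, p=1/4)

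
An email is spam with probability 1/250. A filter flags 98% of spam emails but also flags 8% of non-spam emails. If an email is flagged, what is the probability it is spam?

Let D = the rare event, + = positive/flagged.
P(D) = 1/250
P(+|D) = 98/100 = 49/50
P(+|D') = 8/100 = 2/25
P(+) = P(+|D)P(D) + P(+|D')P(D')
     = \frac{49}{50} × \frac{1}{250} + \frac{2}{25} × \frac{249}{250}
     = \frac{209}{2500}
P(D|+) = P(+|D)P(D)/P(+) = \frac{49}{1045}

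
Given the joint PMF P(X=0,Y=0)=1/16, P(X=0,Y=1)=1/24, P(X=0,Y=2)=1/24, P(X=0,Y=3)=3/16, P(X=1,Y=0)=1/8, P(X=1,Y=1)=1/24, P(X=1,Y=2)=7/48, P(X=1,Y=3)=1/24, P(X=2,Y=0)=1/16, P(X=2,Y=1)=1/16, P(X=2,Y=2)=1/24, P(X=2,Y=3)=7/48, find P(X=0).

P(X=0) = P(X=0,Y=0) + P(X=0,Y=1) + P(X=0,Y=2) + P(X=0,Y=3)
= 1/16 + 1/24 + 1/24 + 3/16
= 1/3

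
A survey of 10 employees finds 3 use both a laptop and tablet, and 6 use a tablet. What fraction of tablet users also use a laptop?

P(A ∩ B) = 3/10
P(B) = 6/10 = 3/5
P(A|B) = P(A ∩ B) / P(B) = (3/10) / (3/5) = 1/2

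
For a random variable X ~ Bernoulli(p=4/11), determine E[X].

For X ~ Bernoulli(p=4/11), the expected value is:
E[X] = \frac{4}{11}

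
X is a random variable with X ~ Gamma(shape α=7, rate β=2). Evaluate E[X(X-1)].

E[X(X-1)] = E[X² - X] = E[X²] - E[X]
E[X] = \frac{7}{2}
E[X²] = Var(X) + (E[X])² = \frac{7}{4} + (\frac{7}{2})² = 14
E[X(X-1)] = 14 - \frac{7}{2} = \frac{21}{2}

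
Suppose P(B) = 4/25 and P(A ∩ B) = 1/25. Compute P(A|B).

P(A|B) = P(A ∩ B) / P(B)
= (1/25) / (4/25)
= 1/4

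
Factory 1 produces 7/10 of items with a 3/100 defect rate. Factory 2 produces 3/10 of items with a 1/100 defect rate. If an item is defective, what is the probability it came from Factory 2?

Using Bayes' theorem:
P(F1) = 7/10, P(D|F1) = 3/100
P(F2) = 3/10, P(D|F2) = 1/100
P(D) = P(D|F1)P(F1) + P(D|F2)P(F2)
     = \frac{3}{125}
P(F2|D) = P(D|F2)P(F2) / P(D)
= \frac{1}{8}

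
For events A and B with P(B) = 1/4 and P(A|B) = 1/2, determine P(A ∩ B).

By definition, P(A|B) = P(A ∩ B) / P(B)
So P(A ∩ B) = P(A|B) × P(B)
= 1/2 × 1/4
= 1/8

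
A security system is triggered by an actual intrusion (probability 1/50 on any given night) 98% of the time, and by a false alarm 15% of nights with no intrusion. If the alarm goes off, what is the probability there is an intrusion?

Let D = the rare event, + = positive/flagged.
P(D) = 1/50
P(+|D) = 98/100 = 49/50
P(+|D') = 15/100 = 3/20
P(+) = P(+|D)P(D) + P(+|D')P(D')
     = \frac{49}{50} × \frac{1}{50} + \frac{3}{20} × \frac{49}{50}
     = \frac{833}{5000}
P(D|+) = P(+|D)P(D)/P(+) = \frac{2}{17}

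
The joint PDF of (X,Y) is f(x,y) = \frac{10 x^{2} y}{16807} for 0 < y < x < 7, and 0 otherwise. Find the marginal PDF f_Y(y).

f_Y(y) = ∫_y^7 \frac{10 x^{2} y}{16807} dx = \frac{10 y \left(343 - y^{3}\right)}{50421}
for 0 < y < 7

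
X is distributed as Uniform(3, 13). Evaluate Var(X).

For X ~ Uniform(3, 13):
Var(X) = \frac{25}{3}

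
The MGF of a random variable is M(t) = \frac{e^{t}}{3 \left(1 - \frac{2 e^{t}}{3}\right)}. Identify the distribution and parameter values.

The MGF M(t) = \frac{e^{t}}{3 \left(1 - \frac{2 e^{t}}{3}\right)} is the standard form for the Geometric distribution.
Comparing with the known MGF formula identifies: Geometric(p=1/3), X = trial number of first success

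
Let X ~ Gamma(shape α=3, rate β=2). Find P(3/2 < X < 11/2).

P(3/2 < X < 11/2) = ∫_{3/2}^{11/2} f(x) dx
where f(x) = 4 x^{2} e^{- 2 x}
= \frac{-145 + 17 e^{8}}{2 e^{11}}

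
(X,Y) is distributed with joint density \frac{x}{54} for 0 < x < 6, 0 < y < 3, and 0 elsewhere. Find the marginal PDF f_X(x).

f_X(x) = ∫_0^3 f(x,y) dy
= ∫_0^3 \frac{x}{54} dy
= \frac{x}{18} for 0 < x < 6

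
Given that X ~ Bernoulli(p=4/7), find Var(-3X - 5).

For X ~ Bernoulli(p=4/7):
Var(X) = \frac{12}{49}
Var(-3X - 5) = (-3)² × Var(X) = 9 × \frac{12}{49} = \frac{108}{49}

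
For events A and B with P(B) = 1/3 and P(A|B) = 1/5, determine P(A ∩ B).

By definition, P(A|B) = P(A ∩ B) / P(B)
So P(A ∩ B) = P(A|B) × P(B)
= 1/5 × 1/3
= 1/15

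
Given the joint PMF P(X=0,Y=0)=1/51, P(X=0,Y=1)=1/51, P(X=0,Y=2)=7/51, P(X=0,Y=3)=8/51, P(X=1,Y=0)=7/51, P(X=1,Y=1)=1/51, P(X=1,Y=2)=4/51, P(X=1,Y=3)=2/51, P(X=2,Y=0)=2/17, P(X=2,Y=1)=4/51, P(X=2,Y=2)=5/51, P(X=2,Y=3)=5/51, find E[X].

First find marginal of X:
P(X=0) = 1/3
P(X=1) = 14/51
P(X=2) = 20/51
E[X] = 0 × 1/3 + 1 × 14/51 + 2 × 20/51 = 18/17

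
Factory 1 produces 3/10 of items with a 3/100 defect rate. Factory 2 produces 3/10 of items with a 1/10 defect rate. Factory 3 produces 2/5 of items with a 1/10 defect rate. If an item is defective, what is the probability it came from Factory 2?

Using Bayes' theorem:
P(F1) = 3/10, P(D|F1) = 3/100
P(F2) = 3/10, P(D|F2) = 1/10
P(F3) = 2/5, P(D|F3) = 1/10
P(D) = P(D|F1)P(F1) + P(D|F2)P(F2) + P(D|F3)P(F3)
     = \frac{79}{1000}
P(F2|D) = P(D|F2)P(F2) / P(D)
= \frac{30}{79}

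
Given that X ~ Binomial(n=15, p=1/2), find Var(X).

For X ~ Binomial(n=15, p=1/2):
Var(X) = \frac{15}{4}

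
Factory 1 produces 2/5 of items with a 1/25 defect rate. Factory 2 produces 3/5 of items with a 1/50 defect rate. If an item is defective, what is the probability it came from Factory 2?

Using Bayes' theorem:
P(F1) = 2/5, P(D|F1) = 1/25
P(F2) = 3/5, P(D|F2) = 1/50
P(D) = P(D|F1)P(F1) + P(D|F2)P(F2)
     = \frac{7}{250}
P(F2|D) = P(D|F2)P(F2) / P(D)
= \frac{3}{7}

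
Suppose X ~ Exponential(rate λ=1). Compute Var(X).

For X ~ Exponential(rate λ=1):
Var(X) = 1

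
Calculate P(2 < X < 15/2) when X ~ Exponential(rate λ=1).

P(2 < X < 15/2) = ∫_{2}^{15/2} f(x) dx
where f(x) = e^{- x}
= - \frac{1}{e^{\frac{15}{2}}} + e^{-2}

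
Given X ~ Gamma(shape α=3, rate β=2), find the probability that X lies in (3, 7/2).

P(3 < X < 7/2) = ∫_{3}^{7/2} f(x) dx
where f(x) = 4 x^{2} e^{- 2 x}
= \frac{5 \left(-13 + 10 e\right)}{2 e^{7}}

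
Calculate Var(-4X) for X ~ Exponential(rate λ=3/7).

For X ~ Exponential(rate λ=3/7):
Var(X) = \frac{49}{9}
Var(-4X) = (-4)² × Var(X) = 16 × \frac{49}{9} = \frac{784}{9}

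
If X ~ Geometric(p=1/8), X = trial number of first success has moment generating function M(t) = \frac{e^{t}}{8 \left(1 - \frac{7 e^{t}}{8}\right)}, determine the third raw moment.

To find E[X^3], compute M^(3)(0):
M^(1)(t) = \frac{e^{t}}{8 \left(1 - \frac{7 e^{t}}{8}\right)} + \frac{7 e^{2 t}}{64 \left(1 - \frac{7 e^{t}}{8}\right)^{2}}
M^(2)(t) = \frac{e^{t}}{8 \left(1 - \frac{7 e^{t}}{8}\right)} + \frac{21 e^{2 t}}{64 \left(1 - \frac{7 e^{t}}{8}\right)^{2}} + \frac{49 e^{3 t}}{256 \left(1 - \frac{7 e^{t}}{8}\right)^{3}}
M^(3)(t) = \frac{e^{t}}{8 \left(1 - \frac{7 e^{t}}{8}\right)} + \frac{49 e^{2 t}}{64 \left(1 - \frac{7 e^{t}}{8}\right)^{2}} + \frac{147 e^{3 t}}{128 \left(1 - \frac{7 e^{t}}{8}\right)^{3}} + \frac{1029 e^{4 t}}{2048 \left(1 - \frac{7 e^{t}}{8}\right)^{4}}
M^(3)(0) = 2696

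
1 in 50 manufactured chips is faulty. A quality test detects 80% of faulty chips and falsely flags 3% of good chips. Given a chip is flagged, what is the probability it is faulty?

Let D = the rare event, + = positive/flagged.
P(D) = 1/50
P(+|D) = 80/100 = 4/5
P(+|D') = 3/100
P(+) = P(+|D)P(D) + P(+|D')P(D')
     = \frac{4}{5} × \frac{1}{50} + \frac{3}{100} × \frac{49}{50}
     = \frac{227}{5000}
P(D|+) = P(+|D)P(D)/P(+) = \frac{80}{227}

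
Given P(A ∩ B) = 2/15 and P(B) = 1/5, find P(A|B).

P(A|B) = P(A ∩ B) / P(B)
= (2/15) / (1/5)
= 2/3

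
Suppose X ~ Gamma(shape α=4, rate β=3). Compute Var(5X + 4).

For X ~ Gamma(shape α=4, rate β=3):
Var(X) = \frac{4}{9}
Var(5X + 4) = (5)² × Var(X) = 25 × \frac{4}{9} = \frac{100}{9}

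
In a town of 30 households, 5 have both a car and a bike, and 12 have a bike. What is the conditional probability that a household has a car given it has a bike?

P(A ∩ B) = 5/30 = 1/6
P(B) = 12/30 = 2/5
P(A|B) = P(A ∩ B) / P(B) = (1/6) / (2/5) = 5/12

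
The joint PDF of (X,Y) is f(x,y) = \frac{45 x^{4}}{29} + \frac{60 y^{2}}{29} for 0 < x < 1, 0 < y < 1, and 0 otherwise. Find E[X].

E[X] = ∫_0^1 ∫_0^1 x × f(x,y) dy dx
= ∫_0^1 ∫_0^1 x × (\frac{45 x^{4}}{29} + \frac{60 y^{2}}{29}) dy dx
= \frac{35}{58}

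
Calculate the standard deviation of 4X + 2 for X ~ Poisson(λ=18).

For X ~ Poisson(λ=18):
Var(X) = 18
SD(X) = √(Var(X)) = √(18) = 3 \sqrt{2}
SD(4X + 2) = |4| × SD(X) = 4 × 3 \sqrt{2} = 12 \sqrt{2}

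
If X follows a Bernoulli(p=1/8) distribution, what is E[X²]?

Using the identity E[X²] = Var(X) + (E[X])²:
E[X] = \frac{1}{8}
Var(X) = \frac{7}{64}
E[X²] = \frac{7}{64} + (\frac{1}{8})²
= \frac{1}{8}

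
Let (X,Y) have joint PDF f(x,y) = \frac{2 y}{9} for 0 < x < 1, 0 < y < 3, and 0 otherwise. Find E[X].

f_X(x) = ∫_0^3 \frac{2 y}{9} dy = 1
E[X] = ∫_0^1 x × (1) dx = \frac{1}{2}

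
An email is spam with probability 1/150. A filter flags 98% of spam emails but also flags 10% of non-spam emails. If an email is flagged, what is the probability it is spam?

Let D = the rare event, + = positive/flagged.
P(D) = 1/150
P(+|D) = 98/100 = 49/50
P(+|D') = 10/100 = 1/10
P(+) = P(+|D)P(D) + P(+|D')P(D')
     = \frac{49}{50} × \frac{1}{150} + \frac{1}{10} × \frac{149}{150}
     = \frac{397}{3750}
P(D|+) = P(+|D)P(D)/P(+) = \frac{49}{794}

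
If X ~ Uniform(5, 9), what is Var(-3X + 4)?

For X ~ Uniform(5, 9):
Var(X) = \frac{4}{3}
Var(-3X + 4) = (-3)² × Var(X) = 9 × \frac{4}{3} = 12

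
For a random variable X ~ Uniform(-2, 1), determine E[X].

For X ~ Uniform(-2, 1), the expected value is:
E[X] = - \frac{1}{2}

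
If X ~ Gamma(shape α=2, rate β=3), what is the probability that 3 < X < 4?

P(3 < X < 4) = ∫_{3}^{4} f(x) dx
where f(x) = 9 x e^{- 3 x}
= \frac{-13 + 10 e^{3}}{e^{12}}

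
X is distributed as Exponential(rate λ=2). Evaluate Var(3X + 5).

For X ~ Exponential(rate λ=2):
Var(X) = \frac{1}{4}
Var(3X + 5) = (3)² × Var(X) = 9 × \frac{1}{4} = \frac{9}{4}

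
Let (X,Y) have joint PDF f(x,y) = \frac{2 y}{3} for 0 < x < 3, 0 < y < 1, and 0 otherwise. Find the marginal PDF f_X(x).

f_X(x) = ∫_0^1 f(x,y) dy
= ∫_0^1 \frac{2 y}{3} dy
= \frac{1}{3} for 0 < x < 3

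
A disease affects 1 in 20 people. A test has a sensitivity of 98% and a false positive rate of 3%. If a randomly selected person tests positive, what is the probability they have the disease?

Let D = the rare event, + = positive/flagged.
P(D) = 1/20
P(+|D) = 98/100 = 49/50
P(+|D') = 3/100
P(+) = P(+|D)P(D) + P(+|D')P(D')
     = \frac{49}{50} × \frac{1}{20} + \frac{3}{100} × \frac{19}{20}
     = \frac{31}{400}
P(D|+) = P(+|D)P(D)/P(+) = \frac{98}{155}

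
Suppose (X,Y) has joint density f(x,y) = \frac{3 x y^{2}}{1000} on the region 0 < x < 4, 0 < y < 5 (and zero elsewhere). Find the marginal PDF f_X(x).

f_X(x) = ∫_0^5 f(x,y) dy
= ∫_0^5 \frac{3 x y^{2}}{1000} dy
= \frac{x}{8} for 0 < x < 4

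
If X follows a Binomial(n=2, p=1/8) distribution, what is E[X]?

For X ~ Binomial(n=2, p=1/8), the expected value is:
E[X] = \frac{1}{4}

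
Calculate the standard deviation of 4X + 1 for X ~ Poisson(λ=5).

For X ~ Poisson(λ=5):
Var(X) = 5
SD(X) = √(Var(X)) = √(5) = \sqrt{5}
SD(4X + 1) = |4| × SD(X) = 4 × \sqrt{5} = 4 \sqrt{5}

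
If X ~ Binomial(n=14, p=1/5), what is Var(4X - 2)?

For X ~ Binomial(n=14, p=1/5):
Var(X) = \frac{56}{25}
Var(4X - 2) = (4)² × Var(X) = 16 × \frac{56}{25} = \frac{896}{25}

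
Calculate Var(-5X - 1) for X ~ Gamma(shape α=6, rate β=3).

For X ~ Gamma(shape α=6, rate β=3):
Var(X) = \frac{2}{3}
Var(-5X - 1) = (-5)² × Var(X) = 25 × \frac{2}{3} = \frac{50}{3}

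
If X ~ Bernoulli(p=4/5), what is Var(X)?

For X ~ Bernoulli(p=4/5):
Var(X) = \frac{4}{25}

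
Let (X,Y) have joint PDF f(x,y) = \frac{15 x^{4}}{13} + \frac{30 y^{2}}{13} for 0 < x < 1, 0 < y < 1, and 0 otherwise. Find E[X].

E[X] = ∫_0^1 ∫_0^1 x × f(x,y) dy dx
= ∫_0^1 ∫_0^1 x × (\frac{15 x^{4}}{13} + \frac{30 y^{2}}{13}) dy dx
= \frac{15}{26}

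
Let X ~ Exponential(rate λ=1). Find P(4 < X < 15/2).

P(4 < X < 15/2) = ∫_{4}^{15/2} f(x) dx
where f(x) = e^{- x}
= - \frac{1}{e^{\frac{15}{2}}} + e^{-4}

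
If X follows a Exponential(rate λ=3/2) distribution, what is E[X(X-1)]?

E[X(X-1)] = E[X² - X] = E[X²] - E[X]
E[X] = \frac{2}{3}
E[X²] = Var(X) + (E[X])² = \frac{4}{9} + (\frac{2}{3})² = \frac{8}{9}
E[X(X-1)] = \frac{8}{9} - \frac{2}{3} = \frac{2}{9}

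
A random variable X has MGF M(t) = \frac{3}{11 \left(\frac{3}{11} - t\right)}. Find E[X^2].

To find E[X^2], compute M^(2)(0):
M^(1)(t) = \frac{3}{11 \left(\frac{3}{11} - t\right)^{2}}
M^(2)(t) = \frac{6}{11 \left(\frac{3}{11} - t\right)^{3}}
M^(2)(0) = \frac{242}{9}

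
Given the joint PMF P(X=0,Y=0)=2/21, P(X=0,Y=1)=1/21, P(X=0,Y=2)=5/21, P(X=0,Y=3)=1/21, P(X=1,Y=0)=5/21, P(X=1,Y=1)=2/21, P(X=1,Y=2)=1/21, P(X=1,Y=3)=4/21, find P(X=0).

P(X=0) = P(X=0,Y=0) + P(X=0,Y=1) + P(X=0,Y=2) + P(X=0,Y=3)
= 2/21 + 1/21 + 5/21 + 1/21
= 3/7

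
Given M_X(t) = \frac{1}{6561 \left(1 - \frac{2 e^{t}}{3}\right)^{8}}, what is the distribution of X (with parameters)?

The MGF M(t) = \frac{1}{6561 \left(1 - \frac{2 e^{t}}{3}\right)^{8}} is the standard form for the NegativeBinomial distribution.
Comparing with the known MGF formula identifies: NegBin(r=8, p=1/3), X = failures before r-th success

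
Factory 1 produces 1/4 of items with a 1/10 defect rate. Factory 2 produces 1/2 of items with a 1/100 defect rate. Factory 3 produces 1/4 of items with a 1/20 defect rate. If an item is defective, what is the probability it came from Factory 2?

Using Bayes' theorem:
P(F1) = 1/4, P(D|F1) = 1/10
P(F2) = 1/2, P(D|F2) = 1/100
P(F3) = 1/4, P(D|F3) = 1/20
P(D) = P(D|F1)P(F1) + P(D|F2)P(F2) + P(D|F3)P(F3)
     = \frac{17}{400}
P(F2|D) = P(D|F2)P(F2) / P(D)
= \frac{2}{17}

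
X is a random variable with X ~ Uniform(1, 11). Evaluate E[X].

For X ~ Uniform(1, 11), the expected value is:
E[X] = 6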